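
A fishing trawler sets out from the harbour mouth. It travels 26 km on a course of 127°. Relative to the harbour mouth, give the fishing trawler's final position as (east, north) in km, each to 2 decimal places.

Leg 1 (127°, 26 km): east 26 sin 127° = 20.76, north 26 cos 127° = -15.65
Summing: 20.76 km east, -15.65 km north → (20.76, -15.65).

(20.76, -15.65)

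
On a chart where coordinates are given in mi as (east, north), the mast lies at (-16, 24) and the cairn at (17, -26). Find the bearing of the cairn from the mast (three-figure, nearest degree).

Δeast = 17 − -16 = 33.00; Δnorth = -26 − 24 = -50.00.
Bearing = atan2(Δeast, Δnorth) mod 360° = 146.58° ≈ 147°.

147°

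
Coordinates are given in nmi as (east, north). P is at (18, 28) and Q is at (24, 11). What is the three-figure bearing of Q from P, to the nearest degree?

Δeast = 24 − 18 = 6.00; Δnorth = 11 − 28 = -17.00.
Bearing = atan2(Δeast, Δnorth) mod 360° = 160.56° ≈ 161°.

161°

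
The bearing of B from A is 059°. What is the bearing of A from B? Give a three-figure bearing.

Back-bearing = 059° + 180° = 239°.

239°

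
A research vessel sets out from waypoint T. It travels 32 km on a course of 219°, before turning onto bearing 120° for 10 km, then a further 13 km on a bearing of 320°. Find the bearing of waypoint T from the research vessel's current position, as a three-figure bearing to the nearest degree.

045°

Leg 1 (219°, 32 km): east 32 sin 219° = -20.14, north 32 cos 219° = -24.87
Leg 2 (120°, 10 km): east 10 sin 120° = 8.66, north 10 cos 120° = -5.00
Leg 3 (320°, 13 km): east 13 sin 320° = -8.36, north 13 cos 320° = 9.96
Net displacement: -19.83 east, -19.91 north. Direction back to start is (19.83, 19.91): bearing = atan2(19.83, 19.91) mod 360° = 44.89° ≈ 045°.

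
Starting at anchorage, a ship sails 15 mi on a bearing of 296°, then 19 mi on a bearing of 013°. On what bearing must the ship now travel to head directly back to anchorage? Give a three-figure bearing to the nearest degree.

160°

Leg 1 (296°, 15 mi): east 15 sin 296° = -13.48, north 15 cos 296° = 6.58
Leg 2 (013°, 19 mi): east 19 sin 13° = 4.27, north 19 cos 13° = 18.51
Net displacement: -9.21 east, 25.09 north. Direction back to start is (9.21, -25.09): bearing = atan2(9.21, -25.09) mod 360° = 159.85° ≈ 160°.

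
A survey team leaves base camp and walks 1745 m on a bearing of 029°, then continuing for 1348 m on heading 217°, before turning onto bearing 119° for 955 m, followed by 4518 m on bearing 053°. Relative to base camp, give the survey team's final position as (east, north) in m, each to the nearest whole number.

Leg 1 (029°, 1745 m): east 1745 sin 29° = 845.99, north 1745 cos 29° = 1526.21
Leg 2 (217°, 1348 m): east 1348 sin 217° = -811.25, north 1348 cos 217° = -1076.56
Leg 3 (119°, 955 m): east 955 sin 119° = 835.26, north 955 cos 119° = -462.99
Leg 4 (053°, 4518 m): east 4518 sin 53° = 3608.24, north 4518 cos 53° = 2719.00
Summing: 4478.24 m east, 2705.66 m north → (4478, 2706).

(4478, 2706)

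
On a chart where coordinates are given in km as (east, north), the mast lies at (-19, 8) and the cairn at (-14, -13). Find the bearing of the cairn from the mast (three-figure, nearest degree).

Δeast = -14 − -19 = 5.00; Δnorth = -13 − 8 = -21.00.
Bearing = atan2(Δeast, Δnorth) mod 360° = 166.61° ≈ 167°.

167°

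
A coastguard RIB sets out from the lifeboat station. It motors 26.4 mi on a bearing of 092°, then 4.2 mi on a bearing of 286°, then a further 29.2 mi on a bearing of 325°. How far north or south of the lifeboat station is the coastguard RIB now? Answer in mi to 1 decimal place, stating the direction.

Leg 1 (092°, 26.4 mi): east 26.4 sin 92° = 26.38, north 26.4 cos 92° = -0.92
Leg 2 (286°, 4.2 mi): east 4.2 sin 286° = -4.04, north 4.2 cos 286° = 1.16
Leg 3 (325°, 29.2 mi): east 29.2 sin 325° = -16.75, north 29.2 cos 325° = 23.92
Net north component: 24.16 mi.

24.2 mi north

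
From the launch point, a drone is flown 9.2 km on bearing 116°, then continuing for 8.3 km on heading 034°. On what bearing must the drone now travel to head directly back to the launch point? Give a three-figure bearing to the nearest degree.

Leg 1 (116°, 9.2 km): east 9.2 sin 116° = 8.27, north 9.2 cos 116° = -4.03
Leg 2 (034°, 8.3 km): east 8.3 sin 34° = 4.64, north 8.3 cos 34° = 6.88
Net displacement: 12.91 east, 2.85 north. Direction back to start is (-12.91, -2.85): bearing = atan2(-12.91, -2.85) mod 360° = 257.56° ≈ 258°.

258°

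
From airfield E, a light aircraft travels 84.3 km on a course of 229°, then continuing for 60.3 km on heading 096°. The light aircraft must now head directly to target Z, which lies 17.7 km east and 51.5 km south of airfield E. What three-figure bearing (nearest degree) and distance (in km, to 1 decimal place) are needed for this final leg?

Leg 1 (229°, 84.3 km): east 84.3 sin 229° = -63.62, north 84.3 cos 229° = -55.31
Leg 2 (096°, 60.3 km): east 60.3 sin 96° = 59.97, north 60.3 cos 96° = -6.30
Current position: (-3.65, -61.61). Target: (17.7, -51.5). Remaining: Δeast = 21.35, Δnorth = 10.11.
Bearing = atan2(21.35, 10.11) mod 360° = 64.67°; distance = √((21.35)² + (10.11)²) = 23.624 km.

065°, 23.6 km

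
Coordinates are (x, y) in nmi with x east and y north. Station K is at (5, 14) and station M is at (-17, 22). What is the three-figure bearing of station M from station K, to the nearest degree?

290°

Δeast = -17 − 5 = -22.00; Δnorth = 22 − 14 = 8.00.
Bearing = atan2(Δeast, Δnorth) mod 360° = 289.98° ≈ 290°.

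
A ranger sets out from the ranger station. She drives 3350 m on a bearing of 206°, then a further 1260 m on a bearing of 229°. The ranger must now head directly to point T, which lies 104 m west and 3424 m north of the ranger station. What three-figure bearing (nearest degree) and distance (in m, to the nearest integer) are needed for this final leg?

Leg 1 (206°, 3350 m): east 3350 sin 206° = -1468.54, north 3350 cos 206° = -3010.96
Leg 2 (229°, 1260 m): east 1260 sin 229° = -950.93, north 1260 cos 229° = -826.63
Current position: (-2419.48, -3837.59). Target: (-104, 3424). Remaining: Δeast = 2315.48, Δnorth = 7261.59.
Bearing = atan2(2315.48, 7261.59) mod 360° = 17.69°; distance = √((2315.48)² + (7261.59)²) = 7621.823 m.

018°, 7622 m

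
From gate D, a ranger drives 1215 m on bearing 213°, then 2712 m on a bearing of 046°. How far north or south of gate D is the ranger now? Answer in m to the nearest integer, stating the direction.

Leg 1 (213°, 1215 m): east 1215 sin 213° = -661.74, north 1215 cos 213° = -1018.98
Leg 2 (046°, 2712 m): east 2712 sin 46° = 1950.85, north 2712 cos 46° = 1883.91
Net north component: 864.93 m.

865 m north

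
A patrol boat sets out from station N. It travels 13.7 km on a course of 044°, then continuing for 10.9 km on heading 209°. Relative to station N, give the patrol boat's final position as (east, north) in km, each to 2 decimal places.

(4.23, 0.32)

Leg 1 (044°, 13.7 km): east 13.7 sin 44° = 9.52, north 13.7 cos 44° = 9.85
Leg 2 (209°, 10.9 km): east 10.9 sin 209° = -5.28, north 10.9 cos 209° = -9.53
Summing: 4.23 km east, 0.32 km north → (4.23, 0.32).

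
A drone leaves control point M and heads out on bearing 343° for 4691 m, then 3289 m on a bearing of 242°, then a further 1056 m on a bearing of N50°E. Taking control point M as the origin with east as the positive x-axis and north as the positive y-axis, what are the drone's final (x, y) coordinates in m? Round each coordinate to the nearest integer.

(-3467, 3621)

Leg 1 (343°, 4691 m): east 4691 sin 343° = -1371.52, north 4691 cos 343° = 4486.03
Leg 2 (242°, 3289 m): east 3289 sin 242° = -2904.01, north 3289 cos 242° = -1544.09
Leg 3 (N50°E, 1056 m): east 1056 sin 50° = 808.94, north 1056 cos 50° = 678.78
Summing: -3466.59 m east, 3620.72 m north → (-3467, 3621).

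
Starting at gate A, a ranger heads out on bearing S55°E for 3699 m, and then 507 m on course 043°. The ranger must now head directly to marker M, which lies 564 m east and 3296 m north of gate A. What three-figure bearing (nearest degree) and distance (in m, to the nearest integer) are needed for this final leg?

331°, 5777 m

Leg 1 (S55°E, 3699 m): east 3699 sin 125° = 3030.04, north 3699 cos 125° = -2121.66
Leg 2 (043°, 507 m): east 507 sin 43° = 345.77, north 507 cos 43° = 370.80
Current position: (3375.82, -1750.86). Target: (564, 3296). Remaining: Δeast = -2811.82, Δnorth = 5046.86.
Bearing = atan2(-2811.82, 5046.86) mod 360° = 330.88°; distance = √((-2811.82)² + (5046.86)²) = 5777.295 m.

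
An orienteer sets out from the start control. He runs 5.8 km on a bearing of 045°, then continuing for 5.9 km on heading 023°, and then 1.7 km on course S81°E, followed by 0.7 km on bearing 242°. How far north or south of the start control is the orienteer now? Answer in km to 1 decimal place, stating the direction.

8.9 km north

Leg 1 (045°, 5.8 km): east 5.8 sin 45° = 4.10, north 5.8 cos 45° = 4.10
Leg 2 (023°, 5.9 km): east 5.9 sin 23° = 2.31, north 5.9 cos 23° = 5.43
Leg 3 (S81°E, 1.7 km): east 1.7 sin 99° = 1.68, north 1.7 cos 99° = -0.27
Leg 4 (242°, 0.7 km): east 0.7 sin 242° = -0.62, north 0.7 cos 242° = -0.33
Net north component: 8.94 km.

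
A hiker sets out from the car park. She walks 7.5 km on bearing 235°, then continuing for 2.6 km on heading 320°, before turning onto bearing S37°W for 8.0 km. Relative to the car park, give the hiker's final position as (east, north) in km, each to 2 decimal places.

Leg 1 (235°, 7.5 km): east 7.5 sin 235° = -6.14, north 7.5 cos 235° = -4.30
Leg 2 (320°, 2.6 km): east 2.6 sin 320° = -1.67, north 2.6 cos 320° = 1.99
Leg 3 (S37°W, 8.0 km): east 8.0 sin 217° = -4.81, north 8.0 cos 217° = -6.39
Summing: -12.63 km east, -8.70 km north → (-12.63, -8.70).

(-12.63, -8.70)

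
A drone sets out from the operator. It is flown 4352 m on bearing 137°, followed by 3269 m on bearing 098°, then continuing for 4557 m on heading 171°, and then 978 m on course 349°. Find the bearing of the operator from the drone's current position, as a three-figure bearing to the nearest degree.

317°

Leg 1 (137°, 4352 m): east 4352 sin 137° = 2968.06, north 4352 cos 137° = -3182.85
Leg 2 (098°, 3269 m): east 3269 sin 98° = 3237.19, north 3269 cos 98° = -454.96
Leg 3 (171°, 4557 m): east 4557 sin 171° = 712.87, north 4557 cos 171° = -4500.90
Leg 4 (349°, 978 m): east 978 sin 349° = -186.61, north 978 cos 349° = 960.03
Net displacement: 6731.50 east, -7178.67 north. Direction back to start is (-6731.50, 7178.67): bearing = atan2(-6731.50, 7178.67) mod 360° = 316.84° ≈ 317°.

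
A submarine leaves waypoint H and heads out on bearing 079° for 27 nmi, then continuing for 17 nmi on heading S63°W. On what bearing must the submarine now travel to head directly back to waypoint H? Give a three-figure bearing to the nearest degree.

283°

Leg 1 (079°, 27 nmi): east 27 sin 79° = 26.50, north 27 cos 79° = 5.15
Leg 2 (S63°W, 17 nmi): east 17 sin 243° = -15.15, north 17 cos 243° = -7.72
Net displacement: 11.36 east, -2.57 north. Direction back to start is (-11.36, 2.57): bearing = atan2(-11.36, 2.57) mod 360° = 282.73° ≈ 283°.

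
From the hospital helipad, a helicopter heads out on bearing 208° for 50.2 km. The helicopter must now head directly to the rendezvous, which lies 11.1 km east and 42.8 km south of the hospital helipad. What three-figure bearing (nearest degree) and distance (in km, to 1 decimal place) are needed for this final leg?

Leg 1 (208°, 50.2 km): east 50.2 sin 208° = -23.57, north 50.2 cos 208° = -44.32
Current position: (-23.57, -44.32). Target: (11.1, -42.8). Remaining: Δeast = 34.67, Δnorth = 1.52.
Bearing = atan2(34.67, 1.52) mod 360° = 87.48°; distance = √((34.67)² + (1.52)²) = 34.701 km.

087°, 34.7 km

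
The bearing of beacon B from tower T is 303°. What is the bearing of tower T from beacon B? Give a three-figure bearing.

123°

Back-bearing = 303° − 180° = 123°.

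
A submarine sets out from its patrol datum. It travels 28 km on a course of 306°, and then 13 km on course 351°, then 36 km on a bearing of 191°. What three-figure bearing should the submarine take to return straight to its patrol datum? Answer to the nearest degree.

Leg 1 (306°, 28 km): east 28 sin 306° = -22.65, north 28 cos 306° = 16.46
Leg 2 (351°, 13 km): east 13 sin 351° = -2.03, north 13 cos 351° = 12.84
Leg 3 (191°, 36 km): east 36 sin 191° = -6.87, north 36 cos 191° = -35.34
Net displacement: -31.56 east, -6.04 north. Direction back to start is (31.56, 6.04): bearing = atan2(31.56, 6.04) mod 360° = 79.16° ≈ 079°.

079°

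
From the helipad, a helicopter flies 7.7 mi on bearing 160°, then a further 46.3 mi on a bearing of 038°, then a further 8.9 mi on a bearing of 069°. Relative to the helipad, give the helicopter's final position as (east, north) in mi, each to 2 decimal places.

Leg 1 (160°, 7.7 mi): east 7.7 sin 160° = 2.63, north 7.7 cos 160° = -7.24
Leg 2 (038°, 46.3 mi): east 46.3 sin 38° = 28.51, north 46.3 cos 38° = 36.48
Leg 3 (069°, 8.9 mi): east 8.9 sin 69° = 8.31, north 8.9 cos 69° = 3.19
Summing: 39.45 mi east, 32.44 mi north → (39.45, 32.44).

(39.45, 32.44)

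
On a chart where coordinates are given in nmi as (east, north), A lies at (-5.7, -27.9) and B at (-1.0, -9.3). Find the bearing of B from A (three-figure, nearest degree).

Δeast = -1.0 − -5.7 = 4.70; Δnorth = -9.3 − -27.9 = 18.60.
Bearing = atan2(Δeast, Δnorth) mod 360° = 14.18° ≈ 014°.

014°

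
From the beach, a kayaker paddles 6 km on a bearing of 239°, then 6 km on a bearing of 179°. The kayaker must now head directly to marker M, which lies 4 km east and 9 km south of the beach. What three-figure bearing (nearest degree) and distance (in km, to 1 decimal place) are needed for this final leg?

Leg 1 (239°, 6 km): east 6 sin 239° = -5.14, north 6 cos 239° = -3.09
Leg 2 (179°, 6 km): east 6 sin 179° = 0.10, north 6 cos 179° = -6.00
Current position: (-5.04, -9.09). Target: (4, -9). Remaining: Δeast = 9.04, Δnorth = 0.09.
Bearing = atan2(9.04, 0.09) mod 360° = 89.43°; distance = √((9.04)² + (0.09)²) = 9.039 km.

089°, 9.0 km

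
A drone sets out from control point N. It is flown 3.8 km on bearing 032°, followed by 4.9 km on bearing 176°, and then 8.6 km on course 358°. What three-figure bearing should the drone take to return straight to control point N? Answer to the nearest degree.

Leg 1 (032°, 3.8 km): east 3.8 sin 32° = 2.01, north 3.8 cos 32° = 3.22
Leg 2 (176°, 4.9 km): east 4.9 sin 176° = 0.34, north 4.9 cos 176° = -4.89
Leg 3 (358°, 8.6 km): east 8.6 sin 358° = -0.30, north 8.6 cos 358° = 8.59
Net displacement: 2.06 east, 6.93 north. Direction back to start is (-2.06, -6.93): bearing = atan2(-2.06, -6.93) mod 360° = 196.52° ≈ 197°.

197°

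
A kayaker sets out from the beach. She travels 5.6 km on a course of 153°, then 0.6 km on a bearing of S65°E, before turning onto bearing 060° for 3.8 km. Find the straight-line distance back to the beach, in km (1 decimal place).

7.2 km

Leg 1 (153°, 5.6 km): east 5.6 sin 153° = 2.54, north 5.6 cos 153° = -4.99
Leg 2 (S65°E, 0.6 km): east 0.6 sin 115° = 0.54, north 0.6 cos 115° = -0.25
Leg 3 (060°, 3.8 km): east 3.8 sin 60° = 3.29, north 3.8 cos 60° = 1.90
Net: 6.38 east, -3.34 north. Distance = √((6.38)² + (-3.34)²) = 7.200 km.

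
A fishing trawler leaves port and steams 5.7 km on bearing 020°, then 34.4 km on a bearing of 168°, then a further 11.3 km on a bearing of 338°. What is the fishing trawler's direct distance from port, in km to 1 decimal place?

18.5 km

Leg 1 (020°, 5.7 km): east 5.7 sin 20° = 1.95, north 5.7 cos 20° = 5.36
Leg 2 (168°, 34.4 km): east 34.4 sin 168° = 7.15, north 34.4 cos 168° = -33.65
Leg 3 (338°, 11.3 km): east 11.3 sin 338° = -4.23, north 11.3 cos 338° = 10.48
Net: 4.87 east, -17.81 north. Distance = √((4.87)² + (-17.81)²) = 18.468 km.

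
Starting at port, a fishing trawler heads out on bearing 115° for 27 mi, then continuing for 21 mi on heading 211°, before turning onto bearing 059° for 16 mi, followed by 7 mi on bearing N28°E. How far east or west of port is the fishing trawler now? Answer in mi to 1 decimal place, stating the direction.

30.7 mi east

Leg 1 (115°, 27 mi): east 27 sin 115° = 24.47, north 27 cos 115° = -11.41
Leg 2 (211°, 21 mi): east 21 sin 211° = -10.82, north 21 cos 211° = -18.00
Leg 3 (059°, 16 mi): east 16 sin 59° = 13.71, north 16 cos 59° = 8.24
Leg 4 (N28°E, 7 mi): east 7 sin 28° = 3.29, north 7 cos 28° = 6.18
Net east component: 30.66 mi.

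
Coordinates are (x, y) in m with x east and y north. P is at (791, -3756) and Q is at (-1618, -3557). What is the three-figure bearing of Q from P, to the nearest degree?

Δeast = -1618 − 791 = -2409.00; Δnorth = -3557 − -3756 = 199.00.
Bearing = atan2(Δeast, Δnorth) mod 360° = 274.72° ≈ 275°.

275°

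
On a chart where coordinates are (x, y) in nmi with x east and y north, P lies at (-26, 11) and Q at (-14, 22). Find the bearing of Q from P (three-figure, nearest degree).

Δeast = -14 − -26 = 12.00; Δnorth = 22 − 11 = 11.00.
Bearing = atan2(Δeast, Δnorth) mod 360° = 47.49° ≈ 047°.

047°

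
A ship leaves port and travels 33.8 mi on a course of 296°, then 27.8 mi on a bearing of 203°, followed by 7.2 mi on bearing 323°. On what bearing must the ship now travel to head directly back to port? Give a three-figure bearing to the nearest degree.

084°

Leg 1 (296°, 33.8 mi): east 33.8 sin 296° = -30.38, north 33.8 cos 296° = 14.82
Leg 2 (203°, 27.8 mi): east 27.8 sin 203° = -10.86, north 27.8 cos 203° = -25.59
Leg 3 (323°, 7.2 mi): east 7.2 sin 323° = -4.33, north 7.2 cos 323° = 5.75
Net displacement: -45.57 east, -5.02 north. Direction back to start is (45.57, 5.02): bearing = atan2(45.57, 5.02) mod 360° = 83.71° ≈ 084°.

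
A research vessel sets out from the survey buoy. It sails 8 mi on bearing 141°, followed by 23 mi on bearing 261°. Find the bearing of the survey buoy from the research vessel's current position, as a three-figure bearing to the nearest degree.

Leg 1 (141°, 8 mi): east 8 sin 141° = 5.03, north 8 cos 141° = -6.22
Leg 2 (261°, 23 mi): east 23 sin 261° = -22.72, north 23 cos 261° = -3.60
Net displacement: -17.68 east, -9.82 north. Direction back to start is (17.68, 9.82): bearing = atan2(17.68, 9.82) mod 360° = 60.97° ≈ 061°.

061°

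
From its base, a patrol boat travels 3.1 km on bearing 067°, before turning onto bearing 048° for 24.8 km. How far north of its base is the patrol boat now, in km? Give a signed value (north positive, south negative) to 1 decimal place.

17.8 km

Leg 1 (067°, 3.1 km): east 3.1 sin 67° = 2.85, north 3.1 cos 67° = 1.21
Leg 2 (048°, 24.8 km): east 24.8 sin 48° = 18.43, north 24.8 cos 48° = 16.59
Net north component: 17.81 km.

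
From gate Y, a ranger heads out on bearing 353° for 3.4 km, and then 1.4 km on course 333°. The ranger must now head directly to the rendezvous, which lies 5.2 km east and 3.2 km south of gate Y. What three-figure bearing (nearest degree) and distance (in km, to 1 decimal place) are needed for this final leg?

141°, 10.0 km

Leg 1 (353°, 3.4 km): east 3.4 sin 353° = -0.41, north 3.4 cos 353° = 3.37
Leg 2 (333°, 1.4 km): east 1.4 sin 333° = -0.64, north 1.4 cos 333° = 1.25
Current position: (-1.05, 4.62). Target: (5.2, -3.2). Remaining: Δeast = 6.25, Δnorth = -7.82.
Bearing = atan2(6.25, -7.82) mod 360° = 141.37°; distance = √((6.25)² + (-7.82)²) = 10.012 km.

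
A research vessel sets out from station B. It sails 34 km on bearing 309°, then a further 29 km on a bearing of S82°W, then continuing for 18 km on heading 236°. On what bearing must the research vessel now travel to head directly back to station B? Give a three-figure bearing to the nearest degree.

096°

Leg 1 (309°, 34 km): east 34 sin 309° = -26.42, north 34 cos 309° = 21.40
Leg 2 (S82°W, 29 km): east 29 sin 262° = -28.72, north 29 cos 262° = -4.04
Leg 3 (236°, 18 km): east 18 sin 236° = -14.92, north 18 cos 236° = -10.07
Net displacement: -70.06 east, 7.30 north. Direction back to start is (70.06, -7.30): bearing = atan2(70.06, -7.30) mod 360° = 95.94° ≈ 096°.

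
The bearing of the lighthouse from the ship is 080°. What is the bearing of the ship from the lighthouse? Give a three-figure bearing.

Back-bearing = 080° + 180° = 260°.

260°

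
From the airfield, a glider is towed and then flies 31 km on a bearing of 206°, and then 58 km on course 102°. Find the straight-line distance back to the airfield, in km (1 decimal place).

58.8 km

Leg 1 (206°, 31 km): east 31 sin 206° = -13.59, north 31 cos 206° = -27.86
Leg 2 (102°, 58 km): east 58 sin 102° = 56.73, north 58 cos 102° = -12.06
Net: 43.14 east, -39.92 north. Distance = √((43.14)² + (-39.92)²) = 58.780 km.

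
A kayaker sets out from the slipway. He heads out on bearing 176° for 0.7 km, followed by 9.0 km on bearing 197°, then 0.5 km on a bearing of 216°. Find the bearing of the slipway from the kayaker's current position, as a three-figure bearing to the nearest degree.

Leg 1 (176°, 0.7 km): east 0.7 sin 176° = 0.05, north 0.7 cos 176° = -0.70
Leg 2 (197°, 9.0 km): east 9.0 sin 197° = -2.63, north 9.0 cos 197° = -8.61
Leg 3 (216°, 0.5 km): east 0.5 sin 216° = -0.29, north 0.5 cos 216° = -0.40
Net displacement: -2.88 east, -9.71 north. Direction back to start is (2.88, 9.71): bearing = atan2(2.88, 9.71) mod 360° = 16.50° ≈ 017°.

017°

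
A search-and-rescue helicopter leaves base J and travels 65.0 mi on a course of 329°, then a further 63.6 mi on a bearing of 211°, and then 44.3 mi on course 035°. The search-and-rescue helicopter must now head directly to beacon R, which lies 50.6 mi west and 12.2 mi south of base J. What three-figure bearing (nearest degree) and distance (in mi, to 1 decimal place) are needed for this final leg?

191°, 50.6 mi

Leg 1 (329°, 65.0 mi): east 65.0 sin 329° = -33.48, north 65.0 cos 329° = 55.72
Leg 2 (211°, 63.6 mi): east 63.6 sin 211° = -32.76, north 63.6 cos 211° = -54.52
Leg 3 (035°, 44.3 mi): east 44.3 sin 35° = 25.41, north 44.3 cos 35° = 36.29
Current position: (-40.82, 37.49). Target: (-50.6, -12.2). Remaining: Δeast = -9.78, Δnorth = -49.69.
Bearing = atan2(-9.78, -49.69) mod 360° = 191.13°; distance = √((-9.78)² + (-49.69)²) = 50.641 mi.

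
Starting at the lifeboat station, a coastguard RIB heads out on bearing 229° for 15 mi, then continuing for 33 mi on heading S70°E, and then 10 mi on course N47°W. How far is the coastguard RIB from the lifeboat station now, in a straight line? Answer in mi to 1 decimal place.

Leg 1 (229°, 15 mi): east 15 sin 229° = -11.32, north 15 cos 229° = -9.84
Leg 2 (S70°E, 33 mi): east 33 sin 110° = 31.01, north 33 cos 110° = -11.29
Leg 3 (N47°W, 10 mi): east 10 sin 313° = -7.31, north 10 cos 313° = 6.82
Net: 12.38 east, -14.31 north. Distance = √((12.38)² + (-14.31)²) = 18.917 mi.

18.9 mi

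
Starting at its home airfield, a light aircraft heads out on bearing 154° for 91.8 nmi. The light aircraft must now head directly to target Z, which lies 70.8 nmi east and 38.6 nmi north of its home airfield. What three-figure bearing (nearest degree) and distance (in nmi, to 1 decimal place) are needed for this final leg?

014°, 124.9 nmi

Leg 1 (154°, 91.8 nmi): east 91.8 sin 154° = 40.24, north 91.8 cos 154° = -82.51
Current position: (40.24, -82.51). Target: (70.8, 38.6). Remaining: Δeast = 30.56, Δnorth = 121.11.
Bearing = atan2(30.56, 121.11) mod 360° = 14.16°; distance = √((30.56)² + (121.11)²) = 124.905 nmi.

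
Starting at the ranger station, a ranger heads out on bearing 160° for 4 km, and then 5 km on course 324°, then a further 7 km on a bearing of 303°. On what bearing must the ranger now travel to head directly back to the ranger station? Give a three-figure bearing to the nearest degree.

Leg 1 (160°, 4 km): east 4 sin 160° = 1.37, north 4 cos 160° = -3.76
Leg 2 (324°, 5 km): east 5 sin 324° = -2.94, north 5 cos 324° = 4.05
Leg 3 (303°, 7 km): east 7 sin 303° = -5.87, north 7 cos 303° = 3.81
Net displacement: -7.44 east, 4.10 north. Direction back to start is (7.44, -4.10): bearing = atan2(7.44, -4.10) mod 360° = 118.85° ≈ 119°.

119°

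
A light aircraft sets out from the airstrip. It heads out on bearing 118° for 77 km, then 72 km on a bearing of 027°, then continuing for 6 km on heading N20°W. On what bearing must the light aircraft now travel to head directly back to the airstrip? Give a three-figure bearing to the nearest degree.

Leg 1 (118°, 77 km): east 77 sin 118° = 67.99, north 77 cos 118° = -36.15
Leg 2 (027°, 72 km): east 72 sin 27° = 32.69, north 72 cos 27° = 64.15
Leg 3 (N20°W, 6 km): east 6 sin 340° = -2.05, north 6 cos 340° = 5.64
Net displacement: 98.62 east, 33.64 north. Direction back to start is (-98.62, -33.64): bearing = atan2(-98.62, -33.64) mod 360° = 251.16° ≈ 251°.

251°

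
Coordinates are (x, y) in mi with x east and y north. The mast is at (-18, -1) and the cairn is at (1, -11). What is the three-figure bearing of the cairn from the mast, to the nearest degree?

Δeast = 1 − -18 = 19.00; Δnorth = -11 − -1 = -10.00.
Bearing = atan2(Δeast, Δnorth) mod 360° = 117.76° ≈ 118°.

118°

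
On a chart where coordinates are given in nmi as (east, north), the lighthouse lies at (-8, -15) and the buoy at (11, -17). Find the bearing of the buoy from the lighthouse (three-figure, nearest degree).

096°

Δeast = 11 − -8 = 19.00; Δnorth = -17 − -15 = -2.00.
Bearing = atan2(Δeast, Δnorth) mod 360° = 96.01° ≈ 096°.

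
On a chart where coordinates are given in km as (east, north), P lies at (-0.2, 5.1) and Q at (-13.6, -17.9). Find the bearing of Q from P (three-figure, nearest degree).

Δeast = -13.6 − -0.2 = -13.40; Δnorth = -17.9 − 5.1 = -23.00.
Bearing = atan2(Δeast, Δnorth) mod 360° = 210.23° ≈ 210°.

210°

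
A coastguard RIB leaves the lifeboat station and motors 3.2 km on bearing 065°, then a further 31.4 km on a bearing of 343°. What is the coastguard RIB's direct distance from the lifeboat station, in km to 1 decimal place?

Leg 1 (065°, 3.2 km): east 3.2 sin 65° = 2.90, north 3.2 cos 65° = 1.35
Leg 2 (343°, 31.4 km): east 31.4 sin 343° = -9.18, north 31.4 cos 343° = 30.03
Net: -6.28 east, 31.38 north. Distance = √((-6.28)² + (31.38)²) = 32.003 km.

32.0 km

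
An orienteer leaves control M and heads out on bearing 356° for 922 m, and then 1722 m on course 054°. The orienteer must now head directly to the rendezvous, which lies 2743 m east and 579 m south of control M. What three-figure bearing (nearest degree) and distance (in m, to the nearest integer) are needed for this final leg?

151°, 2882 m

Leg 1 (356°, 922 m): east 922 sin 356° = -64.32, north 922 cos 356° = 919.75
Leg 2 (054°, 1722 m): east 1722 sin 54° = 1393.13, north 1722 cos 54° = 1012.17
Current position: (1328.81, 1931.92). Target: (2743, -579). Remaining: Δeast = 1414.19, Δnorth = -2510.92.
Bearing = atan2(1414.19, -2510.92) mod 360° = 150.61°; distance = √((1414.19)² + (-2510.92)²) = 2881.779 m.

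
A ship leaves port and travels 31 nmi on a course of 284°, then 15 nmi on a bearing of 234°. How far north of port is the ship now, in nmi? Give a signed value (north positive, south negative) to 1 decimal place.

Leg 1 (284°, 31 nmi): east 31 sin 284° = -30.08, north 31 cos 284° = 7.50
Leg 2 (234°, 15 nmi): east 15 sin 234° = -12.14, north 15 cos 234° = -8.82
Net north component: -1.32 nmi.

-1.3 nmi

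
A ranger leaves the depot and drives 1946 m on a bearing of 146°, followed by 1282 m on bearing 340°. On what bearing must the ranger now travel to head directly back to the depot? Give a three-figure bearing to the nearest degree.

Leg 1 (146°, 1946 m): east 1946 sin 146° = 1088.19, north 1946 cos 146° = -1613.31
Leg 2 (340°, 1282 m): east 1282 sin 340° = -438.47, north 1282 cos 340° = 1204.69
Net displacement: 649.72 east, -408.62 north. Direction back to start is (-649.72, 408.62): bearing = atan2(-649.72, 408.62) mod 360° = 302.17° ≈ 302°.

302°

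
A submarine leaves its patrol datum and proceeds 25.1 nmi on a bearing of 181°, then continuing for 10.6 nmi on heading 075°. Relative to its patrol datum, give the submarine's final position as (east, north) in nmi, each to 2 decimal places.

(9.80, -22.35)

Leg 1 (181°, 25.1 nmi): east 25.1 sin 181° = -0.44, north 25.1 cos 181° = -25.10
Leg 2 (075°, 10.6 nmi): east 10.6 sin 75° = 10.24, north 10.6 cos 75° = 2.74
Summing: 9.80 nmi east, -22.35 nmi north → (9.80, -22.35).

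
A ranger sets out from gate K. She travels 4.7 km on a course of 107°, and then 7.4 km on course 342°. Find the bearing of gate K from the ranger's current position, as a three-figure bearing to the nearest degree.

201°

Leg 1 (107°, 4.7 km): east 4.7 sin 107° = 4.49, north 4.7 cos 107° = -1.37
Leg 2 (342°, 7.4 km): east 7.4 sin 342° = -2.29, north 7.4 cos 342° = 7.04
Net displacement: 2.21 east, 5.66 north. Direction back to start is (-2.21, -5.66): bearing = atan2(-2.21, -5.66) mod 360° = 201.30° ≈ 201°.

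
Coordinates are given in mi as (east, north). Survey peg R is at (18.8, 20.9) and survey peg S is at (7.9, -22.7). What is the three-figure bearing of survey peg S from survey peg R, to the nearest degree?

194°

Δeast = 7.9 − 18.8 = -10.90; Δnorth = -22.7 − 20.9 = -43.60.
Bearing = atan2(Δeast, Δnorth) mod 360° = 194.04° ≈ 194°.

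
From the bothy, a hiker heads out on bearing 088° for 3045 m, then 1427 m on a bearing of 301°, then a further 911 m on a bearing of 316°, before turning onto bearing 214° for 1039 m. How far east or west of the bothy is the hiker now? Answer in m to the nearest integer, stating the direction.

606 m east

Leg 1 (088°, 3045 m): east 3045 sin 88° = 3043.15, north 3045 cos 88° = 106.27
Leg 2 (301°, 1427 m): east 1427 sin 301° = -1223.18, north 1427 cos 301° = 734.96
Leg 3 (316°, 911 m): east 911 sin 316° = -632.83, north 911 cos 316° = 655.32
Leg 4 (214°, 1039 m): east 1039 sin 214° = -581.00, north 1039 cos 214° = -861.37
Net east component: 606.13 m.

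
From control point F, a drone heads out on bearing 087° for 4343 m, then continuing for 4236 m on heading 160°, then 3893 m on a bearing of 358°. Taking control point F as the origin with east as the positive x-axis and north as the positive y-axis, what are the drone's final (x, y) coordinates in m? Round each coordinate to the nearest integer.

(5650, 137)

Leg 1 (087°, 4343 m): east 4343 sin 87° = 4337.05, north 4343 cos 87° = 227.30
Leg 2 (160°, 4236 m): east 4236 sin 160° = 1448.80, north 4236 cos 160° = -3980.54
Leg 3 (358°, 3893 m): east 3893 sin 358° = -135.86, north 3893 cos 358° = 3890.63
Summing: 5649.98 m east, 137.39 m north → (5650, 137).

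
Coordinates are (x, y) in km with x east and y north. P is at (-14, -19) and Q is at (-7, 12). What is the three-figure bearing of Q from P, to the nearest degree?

Δeast = -7 − -14 = 7.00; Δnorth = 12 − -19 = 31.00.
Bearing = atan2(Δeast, Δnorth) mod 360° = 12.72° ≈ 013°.

013°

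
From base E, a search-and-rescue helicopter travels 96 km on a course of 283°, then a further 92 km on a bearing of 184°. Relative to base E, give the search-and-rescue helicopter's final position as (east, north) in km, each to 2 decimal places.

Leg 1 (283°, 96 km): east 96 sin 283° = -93.54, north 96 cos 283° = 21.60
Leg 2 (184°, 92 km): east 92 sin 184° = -6.42, north 92 cos 184° = -91.78
Summing: -99.96 km east, -70.18 km north → (-99.96, -70.18).

(-99.96, -70.18)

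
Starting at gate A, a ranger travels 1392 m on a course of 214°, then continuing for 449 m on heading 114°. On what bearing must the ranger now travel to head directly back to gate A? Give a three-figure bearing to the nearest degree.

Leg 1 (214°, 1392 m): east 1392 sin 214° = -778.40, north 1392 cos 214° = -1154.02
Leg 2 (114°, 449 m): east 449 sin 114° = 410.18, north 449 cos 114° = -182.62
Net displacement: -368.21 east, -1336.65 north. Direction back to start is (368.21, 1336.65): bearing = atan2(368.21, 1336.65) mod 360° = 15.40° ≈ 015°.

015°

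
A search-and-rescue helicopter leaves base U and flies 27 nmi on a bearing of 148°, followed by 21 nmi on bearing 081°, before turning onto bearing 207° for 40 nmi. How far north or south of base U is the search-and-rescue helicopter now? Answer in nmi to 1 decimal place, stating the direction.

Leg 1 (148°, 27 nmi): east 27 sin 148° = 14.31, north 27 cos 148° = -22.90
Leg 2 (081°, 21 nmi): east 21 sin 81° = 20.74, north 21 cos 81° = 3.29
Leg 3 (207°, 40 nmi): east 40 sin 207° = -18.16, north 40 cos 207° = -35.64
Net north component: -55.25 nmi.

55.3 nmi south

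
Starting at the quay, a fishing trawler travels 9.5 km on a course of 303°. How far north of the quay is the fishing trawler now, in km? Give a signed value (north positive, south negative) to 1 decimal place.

5.2 km

Leg 1 (303°, 9.5 km): east 9.5 sin 303° = -7.97, north 9.5 cos 303° = 5.17
Net north component: 5.17 km.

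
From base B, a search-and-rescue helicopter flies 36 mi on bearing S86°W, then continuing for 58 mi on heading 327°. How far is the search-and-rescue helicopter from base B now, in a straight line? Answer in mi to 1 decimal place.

81.8 mi

Leg 1 (S86°W, 36 mi): east 36 sin 266° = -35.91, north 36 cos 266° = -2.51
Leg 2 (327°, 58 mi): east 58 sin 327° = -31.59, north 58 cos 327° = 48.64
Net: -67.50 east, 46.13 north. Distance = √((-67.50)² + (46.13)²) = 81.759 mi.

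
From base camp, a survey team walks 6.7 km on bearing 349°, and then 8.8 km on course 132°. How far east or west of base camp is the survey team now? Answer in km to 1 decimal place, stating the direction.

5.3 km east

Leg 1 (349°, 6.7 km): east 6.7 sin 349° = -1.28, north 6.7 cos 349° = 6.58
Leg 2 (132°, 8.8 km): east 8.8 sin 132° = 6.54, north 8.8 cos 132° = -5.89
Net east component: 5.26 km.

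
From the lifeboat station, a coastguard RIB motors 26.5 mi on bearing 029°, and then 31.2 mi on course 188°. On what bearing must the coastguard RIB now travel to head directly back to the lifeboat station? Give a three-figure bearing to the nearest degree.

Leg 1 (029°, 26.5 mi): east 26.5 sin 29° = 12.85, north 26.5 cos 29° = 23.18
Leg 2 (188°, 31.2 mi): east 31.2 sin 188° = -4.34, north 31.2 cos 188° = -30.90
Net displacement: 8.51 east, -7.72 north. Direction back to start is (-8.51, 7.72): bearing = atan2(-8.51, 7.72) mod 360° = 312.23° ≈ 312°.

312°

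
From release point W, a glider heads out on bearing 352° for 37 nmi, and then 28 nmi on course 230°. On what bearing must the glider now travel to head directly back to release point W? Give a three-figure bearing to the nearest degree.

Leg 1 (352°, 37 nmi): east 37 sin 352° = -5.15, north 37 cos 352° = 36.64
Leg 2 (230°, 28 nmi): east 28 sin 230° = -21.45, north 28 cos 230° = -18.00
Net displacement: -26.60 east, 18.64 north. Direction back to start is (26.60, -18.64): bearing = atan2(26.60, -18.64) mod 360° = 125.02° ≈ 125°.

125°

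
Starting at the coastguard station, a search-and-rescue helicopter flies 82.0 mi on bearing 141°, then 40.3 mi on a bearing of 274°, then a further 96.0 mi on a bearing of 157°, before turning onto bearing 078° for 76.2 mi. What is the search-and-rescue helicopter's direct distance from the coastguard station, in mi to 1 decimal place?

181.8 mi

Leg 1 (141°, 82.0 mi): east 82.0 sin 141° = 51.60, north 82.0 cos 141° = -63.73
Leg 2 (274°, 40.3 mi): east 40.3 sin 274° = -40.20, north 40.3 cos 274° = 2.81
Leg 3 (157°, 96.0 mi): east 96.0 sin 157° = 37.51, north 96.0 cos 157° = -88.37
Leg 4 (078°, 76.2 mi): east 76.2 sin 78° = 74.53, north 76.2 cos 78° = 15.84
Net: 123.45 east, -133.44 north. Distance = √((123.45)² + (-133.44)²) = 181.785 mi.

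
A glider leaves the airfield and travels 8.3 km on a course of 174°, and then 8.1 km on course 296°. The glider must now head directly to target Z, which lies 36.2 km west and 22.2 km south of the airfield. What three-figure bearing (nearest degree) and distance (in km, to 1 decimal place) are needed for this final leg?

240°, 34.5 km

Leg 1 (174°, 8.3 km): east 8.3 sin 174° = 0.87, north 8.3 cos 174° = -8.25
Leg 2 (296°, 8.1 km): east 8.1 sin 296° = -7.28, north 8.1 cos 296° = 3.55
Current position: (-6.41, -4.70). Target: (-36.2, -22.2). Remaining: Δeast = -29.79, Δnorth = -17.50.
Bearing = atan2(-29.79, -17.50) mod 360° = 239.57°; distance = √((-29.79)² + (-17.50)²) = 34.546 km.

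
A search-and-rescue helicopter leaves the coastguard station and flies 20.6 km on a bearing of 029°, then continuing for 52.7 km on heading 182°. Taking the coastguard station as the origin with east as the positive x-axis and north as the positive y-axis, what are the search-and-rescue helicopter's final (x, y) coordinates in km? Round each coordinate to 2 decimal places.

Leg 1 (029°, 20.6 km): east 20.6 sin 29° = 9.99, north 20.6 cos 29° = 18.02
Leg 2 (182°, 52.7 km): east 52.7 sin 182° = -1.84, north 52.7 cos 182° = -52.67
Summing: 8.15 km east, -34.65 km north → (8.15, -34.65).

(8.15, -34.65)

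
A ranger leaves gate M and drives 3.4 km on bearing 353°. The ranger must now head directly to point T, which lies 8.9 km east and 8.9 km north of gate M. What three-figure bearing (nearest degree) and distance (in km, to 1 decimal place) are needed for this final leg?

059°, 10.8 km

Leg 1 (353°, 3.4 km): east 3.4 sin 353° = -0.41, north 3.4 cos 353° = 3.37
Current position: (-0.41, 3.37). Target: (8.9, 8.9). Remaining: Δeast = 9.31, Δnorth = 5.53.
Bearing = atan2(9.31, 5.53) mod 360° = 59.32°; distance = √((9.31)² + (5.53)²) = 10.830 km.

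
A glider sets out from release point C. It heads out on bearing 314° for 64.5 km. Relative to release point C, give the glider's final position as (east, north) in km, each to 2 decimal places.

(-46.40, 44.81)

Leg 1 (314°, 64.5 km): east 64.5 sin 314° = -46.40, north 64.5 cos 314° = 44.81
Summing: -46.40 km east, 44.81 km north → (-46.40, 44.81).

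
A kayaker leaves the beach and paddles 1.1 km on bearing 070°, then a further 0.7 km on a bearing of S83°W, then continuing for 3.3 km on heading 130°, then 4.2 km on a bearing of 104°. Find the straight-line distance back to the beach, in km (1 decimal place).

7.5 km

Leg 1 (070°, 1.1 km): east 1.1 sin 70° = 1.03, north 1.1 cos 70° = 0.38
Leg 2 (S83°W, 0.7 km): east 0.7 sin 263° = -0.69, north 0.7 cos 263° = -0.09
Leg 3 (130°, 3.3 km): east 3.3 sin 130° = 2.53, north 3.3 cos 130° = -2.12
Leg 4 (104°, 4.2 km): east 4.2 sin 104° = 4.08, north 4.2 cos 104° = -1.02
Net: 6.94 east, -2.85 north. Distance = √((6.94)² + (-2.85)²) = 7.503 km.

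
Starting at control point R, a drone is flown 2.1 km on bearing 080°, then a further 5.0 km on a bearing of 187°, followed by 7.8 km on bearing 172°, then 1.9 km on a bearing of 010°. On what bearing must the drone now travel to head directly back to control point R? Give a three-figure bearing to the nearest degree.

Leg 1 (080°, 2.1 km): east 2.1 sin 80° = 2.07, north 2.1 cos 80° = 0.36
Leg 2 (187°, 5.0 km): east 5.0 sin 187° = -0.61, north 5.0 cos 187° = -4.96
Leg 3 (172°, 7.8 km): east 7.8 sin 172° = 1.09, north 7.8 cos 172° = -7.72
Leg 4 (010°, 1.9 km): east 1.9 sin 10° = 0.33, north 1.9 cos 10° = 1.87
Net displacement: 2.87 east, -10.45 north. Direction back to start is (-2.87, 10.45): bearing = atan2(-2.87, 10.45) mod 360° = 344.62° ≈ 345°.

345°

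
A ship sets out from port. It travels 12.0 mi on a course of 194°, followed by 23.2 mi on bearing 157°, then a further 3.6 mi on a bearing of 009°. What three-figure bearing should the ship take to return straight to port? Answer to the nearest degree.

Leg 1 (194°, 12.0 mi): east 12.0 sin 194° = -2.90, north 12.0 cos 194° = -11.64
Leg 2 (157°, 23.2 mi): east 23.2 sin 157° = 9.06, north 23.2 cos 157° = -21.36
Leg 3 (009°, 3.6 mi): east 3.6 sin 9° = 0.56, north 3.6 cos 9° = 3.56
Net displacement: 6.73 east, -29.44 north. Direction back to start is (-6.73, 29.44): bearing = atan2(-6.73, 29.44) mod 360° = 347.13° ≈ 347°.

347°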